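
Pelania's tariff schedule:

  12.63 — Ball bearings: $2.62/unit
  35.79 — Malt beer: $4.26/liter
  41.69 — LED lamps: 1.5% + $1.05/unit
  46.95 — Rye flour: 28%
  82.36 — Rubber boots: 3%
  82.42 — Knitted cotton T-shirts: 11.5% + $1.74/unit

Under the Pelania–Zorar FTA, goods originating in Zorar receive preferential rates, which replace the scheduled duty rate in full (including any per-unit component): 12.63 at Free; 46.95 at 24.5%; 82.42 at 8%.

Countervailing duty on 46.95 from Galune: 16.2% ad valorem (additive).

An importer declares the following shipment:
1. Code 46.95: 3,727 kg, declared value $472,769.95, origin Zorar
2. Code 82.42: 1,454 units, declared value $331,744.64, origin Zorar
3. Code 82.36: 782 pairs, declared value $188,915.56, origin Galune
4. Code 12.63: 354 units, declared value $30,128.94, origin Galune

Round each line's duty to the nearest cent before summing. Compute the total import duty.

$148,963.16

Line 1 (46.95, Zorar, 3,727 kg, $472,769.95):
Base rate for 46.95 is 28%.
Origin Zorar qualifies under the Pelania–Zorar agreement and 46.95 is covered: preferential rate 24.5% applies instead.
The additional-duty order on 46.95 targets Galune, not Zorar; it does not apply.
Duty = $472,769.95 × 24.5% = $115,828.64.
Line 2 (82.42, Zorar, 1,454 units, $331,744.64):
Base rate for 82.42 is 11.5% + $1.74/unit.
Origin Zorar qualifies under the Pelania–Zorar agreement and 82.42 is covered: preferential rate 8% applies instead.
Duty = $331,744.64 × 8% = $26,539.57.
Line 3 (82.36, Galune, 782 pairs, $188,915.56):
Base rate for 82.36 is 3%.
Duty = $188,915.56 × 3% = $5,667.47.
Line 4 (12.63, Galune, 354 units, $30,128.94):
Base rate for 12.63 is $2.62/unit.
12.63 has an FTA preferential rate, but origin Galune is not Zorar; base rate stands.
Duty = 354 × $2.62 = $927.48.
Total = $115,828.64 + $26,539.57 + $5,667.47 + $927.48 = $148,963.16.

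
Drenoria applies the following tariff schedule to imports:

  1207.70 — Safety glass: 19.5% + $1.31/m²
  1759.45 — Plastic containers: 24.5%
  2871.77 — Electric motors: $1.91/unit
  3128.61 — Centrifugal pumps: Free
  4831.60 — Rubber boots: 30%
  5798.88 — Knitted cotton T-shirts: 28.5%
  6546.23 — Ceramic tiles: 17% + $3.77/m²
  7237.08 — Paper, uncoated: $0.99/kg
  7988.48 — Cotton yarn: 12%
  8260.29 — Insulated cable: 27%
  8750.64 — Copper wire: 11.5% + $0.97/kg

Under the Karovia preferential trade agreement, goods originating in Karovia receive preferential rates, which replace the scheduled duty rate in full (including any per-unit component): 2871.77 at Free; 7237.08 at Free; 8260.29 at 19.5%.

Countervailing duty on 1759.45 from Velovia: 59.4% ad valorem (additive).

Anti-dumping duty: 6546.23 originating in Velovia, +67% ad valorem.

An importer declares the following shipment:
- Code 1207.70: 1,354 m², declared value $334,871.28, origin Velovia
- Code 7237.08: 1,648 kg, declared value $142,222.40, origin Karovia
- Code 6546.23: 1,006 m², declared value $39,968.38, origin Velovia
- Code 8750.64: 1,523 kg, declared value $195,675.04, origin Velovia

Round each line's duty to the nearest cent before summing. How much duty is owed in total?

Line 1 (1207.70, Velovia, 1,354 m², $334,871.28):
Base rate for 1207.70 is 19.5% + $1.31/m².
Duty = $334,871.28 × 19.5% + 1,354 × $1.31 = $67,073.64.
Line 2 (7237.08, Karovia, 1,648 kg, $142,222.40):
Base rate for 7237.08 is $0.99/kg.
Origin Karovia qualifies under the Drenoria–Karovia agreement and 7237.08 is covered: preferential rate Free applies instead.
Duty = $142,222.40 × 0% = $0.00.
Line 3 (6546.23, Velovia, 1,006 m², $39,968.38):
Base rate for 6546.23 is 17% + $3.77/m².
Additional duty on 6546.23 from Velovia: +67%. Applied ad valorem rate: 17% + 67% = 84%.
Duty = $39,968.38 × 84% + 1,006 × $3.77 = $37,366.06.
Line 4 (8750.64, Velovia, 1,523 kg, $195,675.04):
Base rate for 8750.64 is 11.5% + $0.97/kg.
Duty = $195,675.04 × 11.5% + 1,523 × $0.97 = $23,979.94.
Total = $67,073.64 + $0.00 + $37,366.06 + $23,979.94 = $128,419.64.

$128,419.64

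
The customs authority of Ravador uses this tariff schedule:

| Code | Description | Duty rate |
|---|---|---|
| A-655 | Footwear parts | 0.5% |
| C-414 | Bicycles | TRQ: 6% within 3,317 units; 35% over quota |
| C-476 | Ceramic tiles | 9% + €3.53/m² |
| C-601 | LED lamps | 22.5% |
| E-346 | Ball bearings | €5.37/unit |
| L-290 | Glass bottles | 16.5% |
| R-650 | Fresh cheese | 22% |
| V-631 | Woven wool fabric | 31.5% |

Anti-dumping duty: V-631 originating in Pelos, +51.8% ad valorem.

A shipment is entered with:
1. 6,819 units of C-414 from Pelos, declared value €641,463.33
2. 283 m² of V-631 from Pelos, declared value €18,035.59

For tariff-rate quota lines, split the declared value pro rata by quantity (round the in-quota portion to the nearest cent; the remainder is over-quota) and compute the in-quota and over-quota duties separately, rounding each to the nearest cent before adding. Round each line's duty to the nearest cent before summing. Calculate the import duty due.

Line 1 (C-414, Pelos, 6,819 units, €641,463.33):
Code C-414 is under a tariff-rate quota (threshold 3,317 units). In-quota: 3,317 units at 6%; over-quota: 3,502 units at 35%.
Pro-rata value split: in-quota = €641,463.33 × 3,317/6,819 = €312,030.19; over-quota = €641,463.33 − €312,030.19 = €329,433.14.
In-quota duty = €312,030.19 × 6% = €18,721.81. Over-quota duty = €329,433.14 × 35% = €115,301.60.
Line duty = €18,721.81 + €115,301.60 = €134,023.41.
Line 2 (V-631, Pelos, 283 m², €18,035.59):
Base rate for V-631 is 31.5%.
Additional duty on V-631 from Pelos: +51.8%. Applied ad valorem rate: 31.5% + 51.8% = 83.3%.
Duty = €18,035.59 × 83.3% = €15,023.65.
Total = €134,023.41 + €15,023.65 = €149,047.06.

€149,047.06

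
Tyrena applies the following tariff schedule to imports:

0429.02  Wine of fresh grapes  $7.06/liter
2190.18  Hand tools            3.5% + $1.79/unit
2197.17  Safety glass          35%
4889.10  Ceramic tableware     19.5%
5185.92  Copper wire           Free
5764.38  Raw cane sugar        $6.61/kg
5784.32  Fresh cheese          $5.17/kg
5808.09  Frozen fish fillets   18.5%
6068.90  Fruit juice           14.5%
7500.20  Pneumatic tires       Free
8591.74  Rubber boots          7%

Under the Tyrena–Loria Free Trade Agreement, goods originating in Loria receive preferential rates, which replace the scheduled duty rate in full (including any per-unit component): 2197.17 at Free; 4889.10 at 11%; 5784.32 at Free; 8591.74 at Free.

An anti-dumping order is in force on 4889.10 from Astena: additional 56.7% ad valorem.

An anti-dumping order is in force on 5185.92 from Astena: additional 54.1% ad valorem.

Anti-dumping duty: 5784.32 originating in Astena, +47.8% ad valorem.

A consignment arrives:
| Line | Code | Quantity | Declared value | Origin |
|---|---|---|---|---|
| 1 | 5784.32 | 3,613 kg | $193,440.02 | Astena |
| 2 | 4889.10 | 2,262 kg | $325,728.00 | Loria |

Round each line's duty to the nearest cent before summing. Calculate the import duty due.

$146,973.62

Line 1 (5784.32, Astena, 3,613 kg, $193,440.02):
Base rate for 5784.32 is $5.17/kg.
5784.32 has an FTA preferential rate, but origin Astena is not Loria; base rate stands.
Additional duty on 5784.32 from Astena: +47.8% ad valorem. Applied ad valorem rate = 47.8%.
Duty = $193,440.02 × 47.8% + 3,613 × $5.17 = $111,143.54.
Line 2 (4889.10, Loria, 2,262 kg, $325,728.00):
Base rate for 4889.10 is 19.5%.
Origin Loria qualifies under the Tyrena–Loria agreement and 4889.10 is covered: preferential rate 11% applies instead.
The additional-duty order on 4889.10 targets Astena, not Loria; it does not apply.
Duty = $325,728.00 × 11% = $35,830.08.
Total = $111,143.54 + $35,830.08 = $146,973.62.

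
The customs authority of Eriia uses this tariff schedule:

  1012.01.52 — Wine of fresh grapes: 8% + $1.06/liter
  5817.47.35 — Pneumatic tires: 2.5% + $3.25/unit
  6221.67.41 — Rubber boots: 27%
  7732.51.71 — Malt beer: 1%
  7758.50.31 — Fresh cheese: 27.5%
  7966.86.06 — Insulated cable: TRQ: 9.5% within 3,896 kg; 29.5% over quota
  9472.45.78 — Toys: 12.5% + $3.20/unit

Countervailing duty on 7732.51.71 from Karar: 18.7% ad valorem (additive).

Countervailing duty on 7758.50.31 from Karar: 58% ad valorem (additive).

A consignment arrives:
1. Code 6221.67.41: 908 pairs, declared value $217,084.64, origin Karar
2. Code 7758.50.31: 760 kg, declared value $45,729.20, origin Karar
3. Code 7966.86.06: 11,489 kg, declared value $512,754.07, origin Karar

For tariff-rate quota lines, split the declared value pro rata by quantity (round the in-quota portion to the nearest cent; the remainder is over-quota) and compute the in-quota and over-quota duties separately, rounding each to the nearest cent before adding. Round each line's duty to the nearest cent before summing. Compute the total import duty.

Line 1 (6221.67.41, Karar, 908 pairs, $217,084.64):
Base rate for 6221.67.41 is 27%.
Duty = $217,084.64 × 27% = $58,612.85.
Line 2 (7758.50.31, Karar, 760 kg, $45,729.20):
Base rate for 7758.50.31 is 27.5%.
Additional duty on 7758.50.31 from Karar: +58%. Applied ad valorem rate: 27.5% + 58% = 85.5%.
Duty = $45,729.20 × 85.5% = $39,098.47.
Line 3 (7966.86.06, Karar, 11,489 kg, $512,754.07):
Code 7966.86.06 is under a tariff-rate quota (threshold 3,896 kg). In-quota: 3,896 kg at 9.5%; over-quota: 7,593 kg at 29.5%.
Pro-rata value split: in-quota = $512,754.07 × 3,896/11,489 = $173,878.48; over-quota = $512,754.07 − $173,878.48 = $338,875.59.
In-quota duty = $173,878.48 × 9.5% = $16,518.46. Over-quota duty = $338,875.59 × 29.5% = $99,968.30.
Line duty = $16,518.46 + $99,968.30 = $116,486.76.
Total = $58,612.85 + $39,098.47 + $116,486.76 = $214,198.08.

$214,198.08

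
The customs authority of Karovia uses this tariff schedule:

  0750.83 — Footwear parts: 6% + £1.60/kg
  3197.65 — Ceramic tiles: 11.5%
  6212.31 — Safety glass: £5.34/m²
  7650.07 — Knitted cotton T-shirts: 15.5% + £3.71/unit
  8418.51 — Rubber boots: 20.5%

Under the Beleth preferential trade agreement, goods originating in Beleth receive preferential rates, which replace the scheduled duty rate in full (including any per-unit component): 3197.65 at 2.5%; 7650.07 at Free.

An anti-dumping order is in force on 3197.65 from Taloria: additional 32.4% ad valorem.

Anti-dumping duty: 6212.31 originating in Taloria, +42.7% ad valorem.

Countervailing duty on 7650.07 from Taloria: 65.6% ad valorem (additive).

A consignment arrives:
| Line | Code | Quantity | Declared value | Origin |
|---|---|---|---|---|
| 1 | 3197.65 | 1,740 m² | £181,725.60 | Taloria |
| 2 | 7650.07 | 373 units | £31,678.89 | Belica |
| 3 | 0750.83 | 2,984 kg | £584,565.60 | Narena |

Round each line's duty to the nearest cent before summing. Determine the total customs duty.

Line 1 (3197.65, Taloria, 1,740 m², £181,725.60):
Base rate for 3197.65 is 11.5%.
3197.65 has an FTA preferential rate, but origin Taloria is not Beleth; base rate stands.
Additional duty on 3197.65 from Taloria: +32.4%. Applied ad valorem rate: 11.5% + 32.4% = 43.9%.
Duty = £181,725.60 × 43.9% = £79,777.54.
Line 2 (7650.07, Belica, 373 units, £31,678.89):
Base rate for 7650.07 is 15.5% + £3.71/unit.
7650.07 has an FTA preferential rate, but origin Belica is not Beleth; base rate stands.
The additional-duty order on 7650.07 targets Taloria, not Belica; it does not apply.
Duty = £31,678.89 × 15.5% + 373 × £3.71 = £6,294.06.
Line 3 (0750.83, Narena, 2,984 kg, £584,565.60):
Base rate for 0750.83 is 6% + £1.60/kg.
Duty = £584,565.60 × 6% + 2,984 × £1.60 = £39,848.34.
Total = £79,777.54 + £6,294.06 + £39,848.34 = £125,919.94.

£125,919.94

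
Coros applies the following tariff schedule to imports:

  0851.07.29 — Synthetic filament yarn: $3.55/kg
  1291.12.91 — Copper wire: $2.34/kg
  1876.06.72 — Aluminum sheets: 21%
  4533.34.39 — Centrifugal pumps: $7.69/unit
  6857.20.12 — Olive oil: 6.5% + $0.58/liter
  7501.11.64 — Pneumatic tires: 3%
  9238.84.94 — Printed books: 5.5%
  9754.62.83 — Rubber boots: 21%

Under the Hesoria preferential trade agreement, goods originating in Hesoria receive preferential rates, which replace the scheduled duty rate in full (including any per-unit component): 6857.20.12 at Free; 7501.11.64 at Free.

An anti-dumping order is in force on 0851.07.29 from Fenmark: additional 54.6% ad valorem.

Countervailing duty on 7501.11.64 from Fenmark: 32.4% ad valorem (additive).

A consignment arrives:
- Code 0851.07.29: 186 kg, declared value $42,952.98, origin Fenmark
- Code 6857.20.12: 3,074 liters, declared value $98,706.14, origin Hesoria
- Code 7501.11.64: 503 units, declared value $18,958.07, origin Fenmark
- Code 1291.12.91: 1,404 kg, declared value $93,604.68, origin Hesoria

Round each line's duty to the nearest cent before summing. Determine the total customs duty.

Line 1 (0851.07.29, Fenmark, 186 kg, $42,952.98):
Base rate for 0851.07.29 is $3.55/kg.
Additional duty on 0851.07.29 from Fenmark: +54.6% ad valorem. Applied ad valorem rate = 54.6%.
Duty = $42,952.98 × 54.6% + 186 × $3.55 = $24,112.63.
Line 2 (6857.20.12, Hesoria, 3,074 liters, $98,706.14):
Base rate for 6857.20.12 is 6.5% + $0.58/liter.
Origin Hesoria qualifies under the Coros–Hesoria agreement and 6857.20.12 is covered: preferential rate Free applies instead.
Duty = $98,706.14 × 0% = $0.00.
Line 3 (7501.11.64, Fenmark, 503 units, $18,958.07):
Base rate for 7501.11.64 is 3%.
7501.11.64 has an FTA preferential rate, but origin Fenmark is not Hesoria; base rate stands.
Additional duty on 7501.11.64 from Fenmark: +32.4%. Applied ad valorem rate: 3% + 32.4% = 35.4%.
Duty = $18,958.07 × 35.4% = $6,711.16.
Line 4 (1291.12.91, Hesoria, 1,404 kg, $93,604.68):
Base rate for 1291.12.91 is $2.34/kg.
Origin Hesoria is the FTA partner but 1291.12.91 is not on the preference list; base rate stands.
Duty = 1,404 × $2.34 = $3,285.36.
Total = $24,112.63 + $0.00 + $6,711.16 + $3,285.36 = $34,109.15.

$34,109.15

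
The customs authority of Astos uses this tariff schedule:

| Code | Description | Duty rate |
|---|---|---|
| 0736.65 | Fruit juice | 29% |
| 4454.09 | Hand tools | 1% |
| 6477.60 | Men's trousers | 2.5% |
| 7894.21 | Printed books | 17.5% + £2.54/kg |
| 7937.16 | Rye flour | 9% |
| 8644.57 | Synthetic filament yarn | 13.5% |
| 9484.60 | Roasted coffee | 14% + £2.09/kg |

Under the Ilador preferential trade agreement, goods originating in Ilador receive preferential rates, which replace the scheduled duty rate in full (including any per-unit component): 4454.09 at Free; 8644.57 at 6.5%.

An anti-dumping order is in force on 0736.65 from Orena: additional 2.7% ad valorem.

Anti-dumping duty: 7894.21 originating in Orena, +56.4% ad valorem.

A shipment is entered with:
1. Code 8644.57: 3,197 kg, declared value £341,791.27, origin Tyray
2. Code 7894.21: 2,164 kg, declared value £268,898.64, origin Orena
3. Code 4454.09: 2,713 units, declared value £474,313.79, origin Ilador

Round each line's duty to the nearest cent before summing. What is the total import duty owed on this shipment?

Line 1 (8644.57, Tyray, 3,197 kg, £341,791.27):
Base rate for 8644.57 is 13.5%.
8644.57 has an FTA preferential rate, but origin Tyray is not Ilador; base rate stands.
Duty = £341,791.27 × 13.5% = £46,141.82.
Line 2 (7894.21, Orena, 2,164 kg, £268,898.64):
Base rate for 7894.21 is 17.5% + £2.54/kg.
Additional duty on 7894.21 from Orena: +56.4%. Applied ad valorem rate: 17.5% + 56.4% = 73.9%.
Duty = £268,898.64 × 73.9% + 2,164 × £2.54 = £204,212.65.
Line 3 (4454.09, Ilador, 2,713 units, £474,313.79):
Base rate for 4454.09 is 1%.
Origin Ilador qualifies under the Astos–Ilador agreement and 4454.09 is covered: preferential rate Free applies instead.
Duty = £474,313.79 × 0% = £0.00.
Total = £46,141.82 + £204,212.65 + £0.00 = £250,354.47.

£250,354.47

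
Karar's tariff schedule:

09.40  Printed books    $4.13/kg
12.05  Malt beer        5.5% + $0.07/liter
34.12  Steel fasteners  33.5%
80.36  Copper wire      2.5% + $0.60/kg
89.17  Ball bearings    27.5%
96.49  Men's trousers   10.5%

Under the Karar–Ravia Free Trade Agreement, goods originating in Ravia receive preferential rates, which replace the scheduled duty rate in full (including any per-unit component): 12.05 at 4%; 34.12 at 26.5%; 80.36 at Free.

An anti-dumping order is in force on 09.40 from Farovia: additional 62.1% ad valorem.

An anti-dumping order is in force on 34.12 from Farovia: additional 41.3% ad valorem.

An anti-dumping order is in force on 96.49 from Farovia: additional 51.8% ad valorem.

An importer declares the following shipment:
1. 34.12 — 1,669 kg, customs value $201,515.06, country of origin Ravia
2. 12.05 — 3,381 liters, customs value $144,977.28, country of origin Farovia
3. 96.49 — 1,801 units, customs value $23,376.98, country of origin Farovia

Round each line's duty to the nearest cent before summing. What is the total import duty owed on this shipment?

Line 1 (34.12, Ravia, 1,669 kg, $201,515.06):
Base rate for 34.12 is 33.5%.
Origin Ravia qualifies under the Karar–Ravia agreement and 34.12 is covered: preferential rate 26.5% applies instead.
The additional-duty order on 34.12 targets Farovia, not Ravia; it does not apply.
Duty = $201,515.06 × 26.5% = $53,401.49.
Line 2 (12.05, Farovia, 3,381 liters, $144,977.28):
Base rate for 12.05 is 5.5% + $0.07/liter.
12.05 has an FTA preferential rate, but origin Farovia is not Ravia; base rate stands.
Duty = $144,977.28 × 5.5% + 3,381 × $0.07 = $8,210.42.
Line 3 (96.49, Farovia, 1,801 units, $23,376.98):
Base rate for 96.49 is 10.5%.
Additional duty on 96.49 from Farovia: +51.8%. Applied ad valorem rate: 10.5% + 51.8% = 62.3%.
Duty = $23,376.98 × 62.3% = $14,563.86.
Total = $53,401.49 + $8,210.42 + $14,563.86 = $76,175.77.

$76,175.77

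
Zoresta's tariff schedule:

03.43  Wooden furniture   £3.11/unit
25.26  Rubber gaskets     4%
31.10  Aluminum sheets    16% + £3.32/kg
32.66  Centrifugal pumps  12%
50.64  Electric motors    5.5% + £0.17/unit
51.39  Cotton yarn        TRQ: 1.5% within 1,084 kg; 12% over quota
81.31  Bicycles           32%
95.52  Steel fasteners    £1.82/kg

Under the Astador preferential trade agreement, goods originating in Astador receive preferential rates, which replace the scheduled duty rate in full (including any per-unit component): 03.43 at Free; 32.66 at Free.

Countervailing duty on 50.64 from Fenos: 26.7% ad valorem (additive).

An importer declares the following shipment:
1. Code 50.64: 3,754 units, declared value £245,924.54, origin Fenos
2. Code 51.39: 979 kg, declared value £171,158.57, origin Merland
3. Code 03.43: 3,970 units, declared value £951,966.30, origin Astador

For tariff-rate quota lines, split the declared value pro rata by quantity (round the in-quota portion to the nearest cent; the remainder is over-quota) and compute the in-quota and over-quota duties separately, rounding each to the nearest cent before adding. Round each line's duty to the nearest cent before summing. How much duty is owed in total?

£82,393.26

Line 1 (50.64, Fenos, 3,754 units, £245,924.54):
Base rate for 50.64 is 5.5% + £0.17/unit.
Additional duty on 50.64 from Fenos: +26.7%. Applied ad valorem rate: 5.5% + 26.7% = 32.2%.
Duty = £245,924.54 × 32.2% + 3,754 × £0.17 = £79,825.88.
Line 2 (51.39, Merland, 979 kg, £171,158.57):
Code 51.39 is under a tariff-rate quota (threshold 1,084 kg). Quantity 979 kg is within the quota, so the in-quota rate 1.5% applies to the full value.
Duty = £171,158.57 × 1.5% = £2,567.38.
Line 3 (03.43, Astador, 3,970 units, £951,966.30):
Base rate for 03.43 is £3.11/unit.
Origin Astador qualifies under the Zoresta–Astador agreement and 03.43 is covered: preferential rate Free applies instead.
Duty = £951,966.30 × 0% = £0.00.
Total = £79,825.88 + £2,567.38 + £0.00 = £82,393.26.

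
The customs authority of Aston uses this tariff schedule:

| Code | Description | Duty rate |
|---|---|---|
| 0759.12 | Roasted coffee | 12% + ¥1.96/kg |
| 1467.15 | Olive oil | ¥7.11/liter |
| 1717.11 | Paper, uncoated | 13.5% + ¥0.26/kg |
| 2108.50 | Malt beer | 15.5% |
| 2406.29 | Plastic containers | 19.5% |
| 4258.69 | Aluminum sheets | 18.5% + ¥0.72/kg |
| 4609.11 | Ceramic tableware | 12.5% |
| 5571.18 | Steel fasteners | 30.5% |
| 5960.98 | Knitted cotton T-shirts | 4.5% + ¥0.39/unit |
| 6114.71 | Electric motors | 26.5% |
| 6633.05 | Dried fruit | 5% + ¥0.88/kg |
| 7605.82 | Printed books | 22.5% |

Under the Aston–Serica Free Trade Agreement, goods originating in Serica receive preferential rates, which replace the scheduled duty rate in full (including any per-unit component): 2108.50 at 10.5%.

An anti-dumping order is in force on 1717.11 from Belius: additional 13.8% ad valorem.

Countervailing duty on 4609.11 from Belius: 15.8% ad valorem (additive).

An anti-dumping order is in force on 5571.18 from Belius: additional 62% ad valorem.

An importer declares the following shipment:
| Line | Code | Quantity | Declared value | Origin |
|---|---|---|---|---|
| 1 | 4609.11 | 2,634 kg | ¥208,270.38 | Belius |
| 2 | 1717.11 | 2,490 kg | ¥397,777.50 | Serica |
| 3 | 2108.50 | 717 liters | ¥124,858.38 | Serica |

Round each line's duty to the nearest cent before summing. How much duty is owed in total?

Line 1 (4609.11, Belius, 2,634 kg, ¥208,270.38):
Base rate for 4609.11 is 12.5%.
Additional duty on 4609.11 from Belius: +15.8%. Applied ad valorem rate: 12.5% + 15.8% = 28.3%.
Duty = ¥208,270.38 × 28.3% = ¥58,940.52.
Line 2 (1717.11, Serica, 2,490 kg, ¥397,777.50):
Base rate for 1717.11 is 13.5% + ¥0.26/kg.
Origin Serica is the FTA partner but 1717.11 is not on the preference list; base rate stands.
The additional-duty order on 1717.11 targets Belius, not Serica; it does not apply.
Duty = ¥397,777.50 × 13.5% + 2,490 × ¥0.26 = ¥54,347.36.
Line 3 (2108.50, Serica, 717 liters, ¥124,858.38):
Base rate for 2108.50 is 15.5%.
Origin Serica qualifies under the Aston–Serica agreement and 2108.50 is covered: preferential rate 10.5% applies instead.
Duty = ¥124,858.38 × 10.5% = ¥13,110.13.
Total = ¥58,940.52 + ¥54,347.36 + ¥13,110.13 = ¥126,398.01.

¥126,398.01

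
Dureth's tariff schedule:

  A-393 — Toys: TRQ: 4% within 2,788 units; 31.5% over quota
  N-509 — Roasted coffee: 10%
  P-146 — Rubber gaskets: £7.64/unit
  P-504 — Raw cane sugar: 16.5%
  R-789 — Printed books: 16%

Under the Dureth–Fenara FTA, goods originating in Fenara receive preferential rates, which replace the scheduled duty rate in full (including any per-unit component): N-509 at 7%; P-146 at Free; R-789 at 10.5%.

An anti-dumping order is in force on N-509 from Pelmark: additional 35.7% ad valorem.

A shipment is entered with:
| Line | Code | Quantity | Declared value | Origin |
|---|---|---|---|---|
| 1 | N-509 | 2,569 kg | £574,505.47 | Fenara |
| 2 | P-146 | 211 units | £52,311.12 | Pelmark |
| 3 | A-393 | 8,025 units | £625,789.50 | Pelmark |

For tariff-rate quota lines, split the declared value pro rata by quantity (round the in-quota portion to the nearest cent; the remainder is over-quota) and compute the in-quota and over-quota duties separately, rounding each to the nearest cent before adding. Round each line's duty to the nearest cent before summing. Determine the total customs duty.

£179,163.85

Line 1 (N-509, Fenara, 2,569 kg, £574,505.47):
Base rate for N-509 is 10%.
Origin Fenara qualifies under the Dureth–Fenara agreement and N-509 is covered: preferential rate 7% applies instead.
The additional-duty order on N-509 targets Pelmark, not Fenara; it does not apply.
Duty = £574,505.47 × 7% = £40,215.38.
Line 2 (P-146, Pelmark, 211 units, £52,311.12):
Base rate for P-146 is £7.64/unit.
P-146 has an FTA preferential rate, but origin Pelmark is not Fenara; base rate stands.
Duty = 211 × £7.64 = £1,612.04.
Line 3 (A-393, Pelmark, 8,025 units, £625,789.50):
Code A-393 is under a tariff-rate quota (threshold 2,788 units). In-quota: 2,788 units at 4%; over-quota: 5,237 units at 31.5%.
Pro-rata value split: in-quota = £625,789.50 × 2,788/8,025 = £217,408.24; over-quota = £625,789.50 − £217,408.24 = £408,381.26.
In-quota duty = £217,408.24 × 4% = £8,696.33. Over-quota duty = £408,381.26 × 31.5% = £128,640.10.
Line duty = £8,696.33 + £128,640.10 = £137,336.43.
Total = £40,215.38 + £1,612.04 + £137,336.43 = £179,163.85.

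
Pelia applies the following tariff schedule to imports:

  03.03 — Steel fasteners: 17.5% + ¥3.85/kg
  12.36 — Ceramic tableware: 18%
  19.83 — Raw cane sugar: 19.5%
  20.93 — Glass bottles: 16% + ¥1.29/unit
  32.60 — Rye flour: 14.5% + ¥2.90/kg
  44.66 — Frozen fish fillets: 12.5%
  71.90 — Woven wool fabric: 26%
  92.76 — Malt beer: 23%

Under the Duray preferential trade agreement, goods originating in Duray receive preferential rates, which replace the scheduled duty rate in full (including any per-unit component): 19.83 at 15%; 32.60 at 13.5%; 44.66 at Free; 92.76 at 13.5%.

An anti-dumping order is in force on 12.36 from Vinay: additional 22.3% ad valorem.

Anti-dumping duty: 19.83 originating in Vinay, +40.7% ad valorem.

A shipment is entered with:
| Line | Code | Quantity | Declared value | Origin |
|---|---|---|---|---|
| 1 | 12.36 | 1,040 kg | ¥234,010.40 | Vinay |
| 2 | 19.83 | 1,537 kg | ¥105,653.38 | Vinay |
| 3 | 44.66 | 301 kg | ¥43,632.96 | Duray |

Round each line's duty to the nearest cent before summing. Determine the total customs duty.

¥157,909.52

Line 1 (12.36, Vinay, 1,040 kg, ¥234,010.40):
Base rate for 12.36 is 18%.
Additional duty on 12.36 from Vinay: +22.3%. Applied ad valorem rate: 18% + 22.3% = 40.3%.
Duty = ¥234,010.40 × 40.3% = ¥94,306.19.
Line 2 (19.83, Vinay, 1,537 kg, ¥105,653.38):
Base rate for 19.83 is 19.5%.
19.83 has an FTA preferential rate, but origin Vinay is not Duray; base rate stands.
Additional duty on 19.83 from Vinay: +40.7%. Applied ad valorem rate: 19.5% + 40.7% = 60.2%.
Duty = ¥105,653.38 × 60.2% = ¥63,603.33.
Line 3 (44.66, Duray, 301 kg, ¥43,632.96):
Base rate for 44.66 is 12.5%.
Origin Duray qualifies under the Pelia–Duray agreement and 44.66 is covered: preferential rate Free applies instead.
Duty = ¥43,632.96 × 0% = ¥0.00.
Total = ¥94,306.19 + ¥63,603.33 + ¥0.00 = ¥157,909.52.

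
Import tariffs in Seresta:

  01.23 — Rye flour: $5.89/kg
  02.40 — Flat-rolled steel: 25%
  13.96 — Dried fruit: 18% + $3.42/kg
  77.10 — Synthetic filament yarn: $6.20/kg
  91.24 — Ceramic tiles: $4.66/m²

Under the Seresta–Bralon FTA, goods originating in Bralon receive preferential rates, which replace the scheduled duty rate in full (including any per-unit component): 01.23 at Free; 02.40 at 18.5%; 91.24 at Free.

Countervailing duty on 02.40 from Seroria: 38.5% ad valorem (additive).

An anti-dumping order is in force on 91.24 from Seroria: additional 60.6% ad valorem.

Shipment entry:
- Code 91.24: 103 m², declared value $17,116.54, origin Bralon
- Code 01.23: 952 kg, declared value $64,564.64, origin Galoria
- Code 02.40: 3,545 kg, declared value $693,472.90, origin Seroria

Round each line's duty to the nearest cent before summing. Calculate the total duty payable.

$445,962.57

Line 1 (91.24, Bralon, 103 m², $17,116.54):
Base rate for 91.24 is $4.66/m².
Origin Bralon qualifies under the Seresta–Bralon agreement and 91.24 is covered: preferential rate Free applies instead.
The additional-duty order on 91.24 targets Seroria, not Bralon; it does not apply.
Duty = $17,116.54 × 0% = $0.00.
Line 2 (01.23, Galoria, 952 kg, $64,564.64):
Base rate for 01.23 is $5.89/kg.
01.23 has an FTA preferential rate, but origin Galoria is not Bralon; base rate stands.
Duty = 952 × $5.89 = $5,607.28.
Line 3 (02.40, Seroria, 3,545 kg, $693,472.90):
Base rate for 02.40 is 25%.
02.40 has an FTA preferential rate, but origin Seroria is not Bralon; base rate stands.
Additional duty on 02.40 from Seroria: +38.5%. Applied ad valorem rate: 25% + 38.5% = 63.5%.
Duty = $693,472.90 × 63.5% = $440,355.29.
Total = $0.00 + $5,607.28 + $440,355.29 = $445,962.57.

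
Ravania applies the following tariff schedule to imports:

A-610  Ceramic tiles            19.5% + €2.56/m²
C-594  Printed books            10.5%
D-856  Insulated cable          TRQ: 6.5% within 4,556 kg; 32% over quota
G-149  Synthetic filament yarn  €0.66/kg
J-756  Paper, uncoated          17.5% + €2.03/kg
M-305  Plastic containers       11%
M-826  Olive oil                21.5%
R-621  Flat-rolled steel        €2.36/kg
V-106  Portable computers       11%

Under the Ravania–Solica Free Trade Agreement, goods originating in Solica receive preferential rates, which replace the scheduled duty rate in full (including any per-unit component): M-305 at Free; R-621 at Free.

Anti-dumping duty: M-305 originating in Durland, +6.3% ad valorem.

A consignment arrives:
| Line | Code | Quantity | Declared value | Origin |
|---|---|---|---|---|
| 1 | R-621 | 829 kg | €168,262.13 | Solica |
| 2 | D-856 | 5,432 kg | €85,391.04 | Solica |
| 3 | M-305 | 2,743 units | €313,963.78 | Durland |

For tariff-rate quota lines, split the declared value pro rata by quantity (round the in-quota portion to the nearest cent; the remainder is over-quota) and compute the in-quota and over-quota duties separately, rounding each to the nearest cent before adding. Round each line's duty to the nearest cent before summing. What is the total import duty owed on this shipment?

€63,377.68

Line 1 (R-621, Solica, 829 kg, €168,262.13):
Base rate for R-621 is €2.36/kg.
Origin Solica qualifies under the Ravania–Solica agreement and R-621 is covered: preferential rate Free applies instead.
Duty = €168,262.13 × 0% = €0.00.
Line 2 (D-856, Solica, 5,432 kg, €85,391.04):
Code D-856 is under a tariff-rate quota (threshold 4,556 kg). In-quota: 4,556 kg at 6.5%; over-quota: 876 kg at 32%.
Pro-rata value split: in-quota = €85,391.04 × 4,556/5,432 = €71,620.32; over-quota = €85,391.04 − €71,620.32 = €13,770.72.
In-quota duty = €71,620.32 × 6.5% = €4,655.32. Over-quota duty = €13,770.72 × 32% = €4,406.63.
Line duty = €4,655.32 + €4,406.63 = €9,061.95.
Line 3 (M-305, Durland, 2,743 units, €313,963.78):
Base rate for M-305 is 11%.
M-305 has an FTA preferential rate, but origin Durland is not Solica; base rate stands.
Additional duty on M-305 from Durland: +6.3%. Applied ad valorem rate: 11% + 6.3% = 17.3%.
Duty = €313,963.78 × 17.3% = €54,315.73.
Total = €0.00 + €9,061.95 + €54,315.73 = €63,377.68.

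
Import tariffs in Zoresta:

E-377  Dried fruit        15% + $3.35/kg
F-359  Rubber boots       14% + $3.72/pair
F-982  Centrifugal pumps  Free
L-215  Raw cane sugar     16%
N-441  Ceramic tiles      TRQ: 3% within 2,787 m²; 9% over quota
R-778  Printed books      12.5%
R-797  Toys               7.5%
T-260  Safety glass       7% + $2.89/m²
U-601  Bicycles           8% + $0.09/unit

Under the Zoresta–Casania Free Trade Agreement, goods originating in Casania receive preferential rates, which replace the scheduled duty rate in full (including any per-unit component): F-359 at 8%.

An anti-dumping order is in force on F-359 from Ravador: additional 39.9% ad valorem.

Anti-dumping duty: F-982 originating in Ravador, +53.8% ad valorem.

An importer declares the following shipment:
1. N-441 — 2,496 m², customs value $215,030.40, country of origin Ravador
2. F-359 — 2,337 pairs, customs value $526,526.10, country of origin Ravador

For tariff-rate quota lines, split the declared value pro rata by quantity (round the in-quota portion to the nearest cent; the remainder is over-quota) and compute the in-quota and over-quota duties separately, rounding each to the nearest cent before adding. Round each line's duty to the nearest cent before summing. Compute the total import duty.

$298,942.12

Line 1 (N-441, Ravador, 2,496 m², $215,030.40):
Code N-441 is under a tariff-rate quota (threshold 2,787 m²). Quantity 2,496 m² is within the quota, so the in-quota rate 3% applies to the full value.
Duty = $215,030.40 × 3% = $6,450.91.
Line 2 (F-359, Ravador, 2,337 pairs, $526,526.10):
Base rate for F-359 is 14% + $3.72/pair.
F-359 has an FTA preferential rate, but origin Ravador is not Casania; base rate stands.
Additional duty on F-359 from Ravador: +39.9%. Applied ad valorem rate: 14% + 39.9% = 53.9%.
Duty = $526,526.10 × 53.9% + 2,337 × $3.72 = $292,491.21.
Total = $6,450.91 + $292,491.21 = $298,942.12.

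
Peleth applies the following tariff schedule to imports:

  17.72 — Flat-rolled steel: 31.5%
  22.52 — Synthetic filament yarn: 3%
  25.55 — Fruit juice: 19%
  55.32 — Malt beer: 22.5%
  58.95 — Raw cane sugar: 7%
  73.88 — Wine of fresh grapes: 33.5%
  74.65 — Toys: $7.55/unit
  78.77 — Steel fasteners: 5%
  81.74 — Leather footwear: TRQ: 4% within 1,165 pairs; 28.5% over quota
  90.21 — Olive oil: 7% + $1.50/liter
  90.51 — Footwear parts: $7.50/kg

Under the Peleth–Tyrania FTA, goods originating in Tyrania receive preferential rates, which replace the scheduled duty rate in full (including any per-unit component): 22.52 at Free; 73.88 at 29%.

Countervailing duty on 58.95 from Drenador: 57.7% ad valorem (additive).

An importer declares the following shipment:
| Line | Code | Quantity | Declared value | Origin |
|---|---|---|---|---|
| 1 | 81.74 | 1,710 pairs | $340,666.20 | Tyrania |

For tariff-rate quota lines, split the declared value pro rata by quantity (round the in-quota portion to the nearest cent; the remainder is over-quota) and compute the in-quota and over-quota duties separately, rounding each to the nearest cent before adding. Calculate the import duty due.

Line 1 (81.74, Tyrania, 1,710 pairs, $340,666.20):
Code 81.74 is under a tariff-rate quota (threshold 1,165 pairs). In-quota: 1,165 pairs at 4%; over-quota: 545 pairs at 28.5%.
Pro-rata value split: in-quota = $340,666.20 × 1,165/1,710 = $232,091.30; over-quota = $340,666.20 − $232,091.30 = $108,574.90.
In-quota duty = $232,091.30 × 4% = $9,283.65. Over-quota duty = $108,574.90 × 28.5% = $30,943.85.
Line duty = $9,283.65 + $30,943.85 = $40,227.50.

$40,227.50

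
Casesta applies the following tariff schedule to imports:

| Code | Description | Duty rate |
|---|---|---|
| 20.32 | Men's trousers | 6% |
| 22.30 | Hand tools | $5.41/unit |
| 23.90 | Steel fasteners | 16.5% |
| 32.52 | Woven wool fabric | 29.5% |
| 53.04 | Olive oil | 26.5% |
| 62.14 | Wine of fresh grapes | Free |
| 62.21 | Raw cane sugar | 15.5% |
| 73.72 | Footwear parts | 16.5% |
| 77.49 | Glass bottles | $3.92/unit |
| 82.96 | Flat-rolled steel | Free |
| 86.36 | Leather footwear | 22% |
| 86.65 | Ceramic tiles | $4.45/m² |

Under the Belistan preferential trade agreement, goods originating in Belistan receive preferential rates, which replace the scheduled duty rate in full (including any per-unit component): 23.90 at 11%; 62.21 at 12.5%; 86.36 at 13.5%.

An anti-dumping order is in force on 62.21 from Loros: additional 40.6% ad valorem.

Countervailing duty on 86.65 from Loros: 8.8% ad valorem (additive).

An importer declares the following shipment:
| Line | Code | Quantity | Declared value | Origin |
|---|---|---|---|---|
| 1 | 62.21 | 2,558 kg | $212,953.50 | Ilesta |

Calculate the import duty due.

Line 1 (62.21, Ilesta, 2,558 kg, $212,953.50):
Base rate for 62.21 is 15.5%.
62.21 has an FTA preferential rate, but origin Ilesta is not Belistan; base rate stands.
The additional-duty order on 62.21 targets Loros, not Ilesta; it does not apply.
Duty = $212,953.50 × 15.5% = $33,007.79.

$33,007.79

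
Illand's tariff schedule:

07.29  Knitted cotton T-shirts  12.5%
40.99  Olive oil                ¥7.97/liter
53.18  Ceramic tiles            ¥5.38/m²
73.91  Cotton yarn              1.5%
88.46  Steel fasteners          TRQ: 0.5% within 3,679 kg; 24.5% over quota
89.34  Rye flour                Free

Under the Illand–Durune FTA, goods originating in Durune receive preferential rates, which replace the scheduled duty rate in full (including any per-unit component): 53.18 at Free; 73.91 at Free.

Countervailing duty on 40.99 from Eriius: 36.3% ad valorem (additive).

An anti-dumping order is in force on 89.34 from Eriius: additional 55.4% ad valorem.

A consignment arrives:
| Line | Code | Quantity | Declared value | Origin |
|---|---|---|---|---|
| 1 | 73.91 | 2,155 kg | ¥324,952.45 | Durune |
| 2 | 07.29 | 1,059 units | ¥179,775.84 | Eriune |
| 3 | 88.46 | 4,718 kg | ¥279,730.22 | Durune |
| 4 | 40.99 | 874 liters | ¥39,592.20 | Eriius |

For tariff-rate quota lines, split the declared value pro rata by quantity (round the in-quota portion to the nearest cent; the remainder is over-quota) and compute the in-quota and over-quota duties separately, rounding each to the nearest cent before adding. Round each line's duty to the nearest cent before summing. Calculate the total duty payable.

Line 1 (73.91, Durune, 2,155 kg, ¥324,952.45):
Base rate for 73.91 is 1.5%.
Origin Durune qualifies under the Illand–Durune agreement and 73.91 is covered: preferential rate Free applies instead.
Duty = ¥324,952.45 × 0% = ¥0.00.
Line 2 (07.29, Eriune, 1,059 units, ¥179,775.84):
Base rate for 07.29 is 12.5%.
Duty = ¥179,775.84 × 12.5% = ¥22,471.98.
Line 3 (88.46, Durune, 4,718 kg, ¥279,730.22):
Code 88.46 is under a tariff-rate quota (threshold 3,679 kg). In-quota: 3,679 kg at 0.5%; over-quota: 1,039 kg at 24.5%.
Pro-rata value split: in-quota = ¥279,730.22 × 3,679/4,718 = ¥218,127.91; over-quota = ¥279,730.22 − ¥218,127.91 = ¥61,602.31.
In-quota duty = ¥218,127.91 × 0.5% = ¥1,090.64. Over-quota duty = ¥61,602.31 × 24.5% = ¥15,092.57.
Line duty = ¥1,090.64 + ¥15,092.57 = ¥16,183.21.
Line 4 (40.99, Eriius, 874 liters, ¥39,592.20):
Base rate for 40.99 is ¥7.97/liter.
Additional duty on 40.99 from Eriius: +36.3% ad valorem. Applied ad valorem rate = 36.3%.
Duty = ¥39,592.20 × 36.3% + 874 × ¥7.97 = ¥21,337.75.
Total = ¥0.00 + ¥22,471.98 + ¥16,183.21 + ¥21,337.75 = ¥59,992.94.

¥59,992.94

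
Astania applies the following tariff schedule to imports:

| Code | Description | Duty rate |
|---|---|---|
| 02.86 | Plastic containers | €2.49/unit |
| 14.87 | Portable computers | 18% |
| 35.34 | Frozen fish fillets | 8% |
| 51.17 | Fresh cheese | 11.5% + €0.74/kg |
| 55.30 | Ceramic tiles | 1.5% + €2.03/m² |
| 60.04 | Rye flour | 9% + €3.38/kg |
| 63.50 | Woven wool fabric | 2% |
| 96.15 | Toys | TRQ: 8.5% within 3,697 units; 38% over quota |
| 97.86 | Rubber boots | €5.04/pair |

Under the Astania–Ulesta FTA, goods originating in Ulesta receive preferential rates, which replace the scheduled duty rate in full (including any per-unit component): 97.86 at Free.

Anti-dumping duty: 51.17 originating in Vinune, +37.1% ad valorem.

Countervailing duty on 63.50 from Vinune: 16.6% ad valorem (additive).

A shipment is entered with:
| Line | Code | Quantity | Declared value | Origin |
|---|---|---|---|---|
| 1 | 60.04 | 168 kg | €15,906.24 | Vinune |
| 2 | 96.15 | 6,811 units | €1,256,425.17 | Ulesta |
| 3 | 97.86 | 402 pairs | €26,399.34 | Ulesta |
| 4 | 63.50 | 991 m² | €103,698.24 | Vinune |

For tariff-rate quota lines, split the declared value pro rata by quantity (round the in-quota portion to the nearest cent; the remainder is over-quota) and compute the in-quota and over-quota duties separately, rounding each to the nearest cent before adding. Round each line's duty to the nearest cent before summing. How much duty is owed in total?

€297,543.09

Line 1 (60.04, Vinune, 168 kg, €15,906.24):
Base rate for 60.04 is 9% + €3.38/kg.
Duty = €15,906.24 × 9% + 168 × €3.38 = €1,999.40.
Line 2 (96.15, Ulesta, 6,811 units, €1,256,425.17):
Code 96.15 is under a tariff-rate quota (threshold 3,697 units). In-quota: 3,697 units at 8.5%; over-quota: 3,114 units at 38%.
Pro-rata value split: in-quota = €1,256,425.17 × 3,697/6,811 = €681,985.59; over-quota = €1,256,425.17 − €681,985.59 = €574,439.58.
In-quota duty = €681,985.59 × 8.5% = €57,968.78. Over-quota duty = €574,439.58 × 38% = €218,287.04.
Line duty = €57,968.78 + €218,287.04 = €276,255.82.
Line 3 (97.86, Ulesta, 402 pairs, €26,399.34):
Base rate for 97.86 is €5.04/pair.
Origin Ulesta qualifies under the Astania–Ulesta agreement and 97.86 is covered: preferential rate Free applies instead.
Duty = €26,399.34 × 0% = €0.00.
Line 4 (63.50, Vinune, 991 m², €103,698.24):
Base rate for 63.50 is 2%.
Additional duty on 63.50 from Vinune: +16.6%. Applied ad valorem rate: 2% + 16.6% = 18.6%.
Duty = €103,698.24 × 18.6% = €19,287.87.
Total = €1,999.40 + €276,255.82 + €0.00 + €19,287.87 = €297,543.09.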